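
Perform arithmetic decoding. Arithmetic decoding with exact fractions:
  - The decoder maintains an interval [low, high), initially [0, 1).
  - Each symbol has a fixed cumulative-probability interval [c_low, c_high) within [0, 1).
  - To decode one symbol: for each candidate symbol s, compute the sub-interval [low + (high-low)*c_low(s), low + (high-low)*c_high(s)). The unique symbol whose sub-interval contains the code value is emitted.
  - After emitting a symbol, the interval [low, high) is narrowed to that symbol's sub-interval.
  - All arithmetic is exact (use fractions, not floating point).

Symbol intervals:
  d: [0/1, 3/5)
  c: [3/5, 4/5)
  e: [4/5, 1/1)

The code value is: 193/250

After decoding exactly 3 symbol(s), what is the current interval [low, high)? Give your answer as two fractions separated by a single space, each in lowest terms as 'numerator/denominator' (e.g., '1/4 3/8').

Answer: 19/25 98/125

Derivation:
Step 1: interval [0/1, 1/1), width = 1/1 - 0/1 = 1/1
  'd': [0/1 + 1/1*0/1, 0/1 + 1/1*3/5) = [0/1, 3/5)
  'c': [0/1 + 1/1*3/5, 0/1 + 1/1*4/5) = [3/5, 4/5) <- contains code 193/250
  'e': [0/1 + 1/1*4/5, 0/1 + 1/1*1/1) = [4/5, 1/1)
  emit 'c', narrow to [3/5, 4/5)
Step 2: interval [3/5, 4/5), width = 4/5 - 3/5 = 1/5
  'd': [3/5 + 1/5*0/1, 3/5 + 1/5*3/5) = [3/5, 18/25)
  'c': [3/5 + 1/5*3/5, 3/5 + 1/5*4/5) = [18/25, 19/25)
  'e': [3/5 + 1/5*4/5, 3/5 + 1/5*1/1) = [19/25, 4/5) <- contains code 193/250
  emit 'e', narrow to [19/25, 4/5)
Step 3: interval [19/25, 4/5), width = 4/5 - 19/25 = 1/25
  'd': [19/25 + 1/25*0/1, 19/25 + 1/25*3/5) = [19/25, 98/125) <- contains code 193/250
  'c': [19/25 + 1/25*3/5, 19/25 + 1/25*4/5) = [98/125, 99/125)
  'e': [19/25 + 1/25*4/5, 19/25 + 1/25*1/1) = [99/125, 4/5)
  emit 'd', narrow to [19/25, 98/125)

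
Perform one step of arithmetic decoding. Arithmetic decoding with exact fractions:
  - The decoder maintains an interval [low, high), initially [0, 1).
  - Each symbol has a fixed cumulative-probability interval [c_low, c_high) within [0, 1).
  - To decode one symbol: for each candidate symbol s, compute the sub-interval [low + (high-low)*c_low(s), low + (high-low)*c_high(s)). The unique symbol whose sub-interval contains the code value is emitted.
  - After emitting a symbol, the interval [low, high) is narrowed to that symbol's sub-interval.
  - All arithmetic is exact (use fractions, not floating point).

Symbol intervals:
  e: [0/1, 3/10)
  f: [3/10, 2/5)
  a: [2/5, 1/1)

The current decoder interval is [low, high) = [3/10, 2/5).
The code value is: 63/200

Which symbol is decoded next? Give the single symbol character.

Interval width = high − low = 2/5 − 3/10 = 1/10
Scaled code = (code − low) / width = (63/200 − 3/10) / 1/10 = 3/20
  e: [0/1, 3/10) ← scaled code falls here ✓
  f: [3/10, 2/5) 
  a: [2/5, 1/1) 

Answer: e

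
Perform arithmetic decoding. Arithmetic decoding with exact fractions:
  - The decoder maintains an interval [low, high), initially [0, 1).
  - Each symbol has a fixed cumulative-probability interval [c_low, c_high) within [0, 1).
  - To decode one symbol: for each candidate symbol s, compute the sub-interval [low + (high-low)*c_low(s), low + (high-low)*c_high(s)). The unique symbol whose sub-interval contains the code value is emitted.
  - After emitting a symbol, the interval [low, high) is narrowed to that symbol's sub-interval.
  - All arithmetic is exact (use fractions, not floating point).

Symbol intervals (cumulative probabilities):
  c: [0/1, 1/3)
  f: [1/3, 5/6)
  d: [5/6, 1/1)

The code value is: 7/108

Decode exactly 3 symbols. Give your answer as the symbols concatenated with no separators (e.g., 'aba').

Step 1: interval [0/1, 1/1), width = 1/1 - 0/1 = 1/1
  'c': [0/1 + 1/1*0/1, 0/1 + 1/1*1/3) = [0/1, 1/3) <- contains code 7/108
  'f': [0/1 + 1/1*1/3, 0/1 + 1/1*5/6) = [1/3, 5/6)
  'd': [0/1 + 1/1*5/6, 0/1 + 1/1*1/1) = [5/6, 1/1)
  emit 'c', narrow to [0/1, 1/3)
Step 2: interval [0/1, 1/3), width = 1/3 - 0/1 = 1/3
  'c': [0/1 + 1/3*0/1, 0/1 + 1/3*1/3) = [0/1, 1/9) <- contains code 7/108
  'f': [0/1 + 1/3*1/3, 0/1 + 1/3*5/6) = [1/9, 5/18)
  'd': [0/1 + 1/3*5/6, 0/1 + 1/3*1/1) = [5/18, 1/3)
  emit 'c', narrow to [0/1, 1/9)
Step 3: interval [0/1, 1/9), width = 1/9 - 0/1 = 1/9
  'c': [0/1 + 1/9*0/1, 0/1 + 1/9*1/3) = [0/1, 1/27)
  'f': [0/1 + 1/9*1/3, 0/1 + 1/9*5/6) = [1/27, 5/54) <- contains code 7/108
  'd': [0/1 + 1/9*5/6, 0/1 + 1/9*1/1) = [5/54, 1/9)
  emit 'f', narrow to [1/27, 5/54)

Answer: ccf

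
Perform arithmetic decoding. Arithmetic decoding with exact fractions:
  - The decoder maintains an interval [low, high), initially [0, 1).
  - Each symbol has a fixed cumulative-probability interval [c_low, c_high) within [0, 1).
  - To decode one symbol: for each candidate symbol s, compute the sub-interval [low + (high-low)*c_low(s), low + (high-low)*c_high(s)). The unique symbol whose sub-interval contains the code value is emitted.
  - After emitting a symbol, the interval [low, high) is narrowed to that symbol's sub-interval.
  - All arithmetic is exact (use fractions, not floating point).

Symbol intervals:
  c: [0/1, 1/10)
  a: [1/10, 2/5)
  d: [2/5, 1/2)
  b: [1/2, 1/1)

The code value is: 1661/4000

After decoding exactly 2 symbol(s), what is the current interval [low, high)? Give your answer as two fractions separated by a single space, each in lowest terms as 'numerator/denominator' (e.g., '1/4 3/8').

Step 1: interval [0/1, 1/1), width = 1/1 - 0/1 = 1/1
  'c': [0/1 + 1/1*0/1, 0/1 + 1/1*1/10) = [0/1, 1/10)
  'a': [0/1 + 1/1*1/10, 0/1 + 1/1*2/5) = [1/10, 2/5)
  'd': [0/1 + 1/1*2/5, 0/1 + 1/1*1/2) = [2/5, 1/2) <- contains code 1661/4000
  'b': [0/1 + 1/1*1/2, 0/1 + 1/1*1/1) = [1/2, 1/1)
  emit 'd', narrow to [2/5, 1/2)
Step 2: interval [2/5, 1/2), width = 1/2 - 2/5 = 1/10
  'c': [2/5 + 1/10*0/1, 2/5 + 1/10*1/10) = [2/5, 41/100)
  'a': [2/5 + 1/10*1/10, 2/5 + 1/10*2/5) = [41/100, 11/25) <- contains code 1661/4000
  'd': [2/5 + 1/10*2/5, 2/5 + 1/10*1/2) = [11/25, 9/20)
  'b': [2/5 + 1/10*1/2, 2/5 + 1/10*1/1) = [9/20, 1/2)
  emit 'a', narrow to [41/100, 11/25)

Answer: 41/100 11/25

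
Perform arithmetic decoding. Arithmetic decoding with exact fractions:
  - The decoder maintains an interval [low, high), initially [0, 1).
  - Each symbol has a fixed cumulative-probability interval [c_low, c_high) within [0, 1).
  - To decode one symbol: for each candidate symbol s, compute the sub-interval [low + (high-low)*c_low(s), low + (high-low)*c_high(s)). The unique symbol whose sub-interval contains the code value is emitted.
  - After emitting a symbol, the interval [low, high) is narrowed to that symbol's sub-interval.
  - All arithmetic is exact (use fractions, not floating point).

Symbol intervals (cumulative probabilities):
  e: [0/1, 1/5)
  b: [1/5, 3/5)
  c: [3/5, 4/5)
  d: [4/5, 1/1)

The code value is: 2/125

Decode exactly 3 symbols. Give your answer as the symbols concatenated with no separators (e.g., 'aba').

Answer: eeb

Derivation:
Step 1: interval [0/1, 1/1), width = 1/1 - 0/1 = 1/1
  'e': [0/1 + 1/1*0/1, 0/1 + 1/1*1/5) = [0/1, 1/5) <- contains code 2/125
  'b': [0/1 + 1/1*1/5, 0/1 + 1/1*3/5) = [1/5, 3/5)
  'c': [0/1 + 1/1*3/5, 0/1 + 1/1*4/5) = [3/5, 4/5)
  'd': [0/1 + 1/1*4/5, 0/1 + 1/1*1/1) = [4/5, 1/1)
  emit 'e', narrow to [0/1, 1/5)
Step 2: interval [0/1, 1/5), width = 1/5 - 0/1 = 1/5
  'e': [0/1 + 1/5*0/1, 0/1 + 1/5*1/5) = [0/1, 1/25) <- contains code 2/125
  'b': [0/1 + 1/5*1/5, 0/1 + 1/5*3/5) = [1/25, 3/25)
  'c': [0/1 + 1/5*3/5, 0/1 + 1/5*4/5) = [3/25, 4/25)
  'd': [0/1 + 1/5*4/5, 0/1 + 1/5*1/1) = [4/25, 1/5)
  emit 'e', narrow to [0/1, 1/25)
Step 3: interval [0/1, 1/25), width = 1/25 - 0/1 = 1/25
  'e': [0/1 + 1/25*0/1, 0/1 + 1/25*1/5) = [0/1, 1/125)
  'b': [0/1 + 1/25*1/5, 0/1 + 1/25*3/5) = [1/125, 3/125) <- contains code 2/125
  'c': [0/1 + 1/25*3/5, 0/1 + 1/25*4/5) = [3/125, 4/125)
  'd': [0/1 + 1/25*4/5, 0/1 + 1/25*1/1) = [4/125, 1/25)
  emit 'b', narrow to [1/125, 3/125)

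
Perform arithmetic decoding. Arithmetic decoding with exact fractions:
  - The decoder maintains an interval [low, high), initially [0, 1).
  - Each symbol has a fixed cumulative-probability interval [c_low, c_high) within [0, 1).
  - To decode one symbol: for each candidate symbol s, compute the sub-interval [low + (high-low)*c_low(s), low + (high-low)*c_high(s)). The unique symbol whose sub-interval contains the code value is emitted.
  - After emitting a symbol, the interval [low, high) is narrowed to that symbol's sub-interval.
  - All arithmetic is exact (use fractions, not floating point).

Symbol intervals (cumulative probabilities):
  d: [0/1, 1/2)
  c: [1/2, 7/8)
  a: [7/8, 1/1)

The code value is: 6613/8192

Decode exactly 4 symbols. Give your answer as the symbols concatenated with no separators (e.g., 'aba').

Answer: ccca

Derivation:
Step 1: interval [0/1, 1/1), width = 1/1 - 0/1 = 1/1
  'd': [0/1 + 1/1*0/1, 0/1 + 1/1*1/2) = [0/1, 1/2)
  'c': [0/1 + 1/1*1/2, 0/1 + 1/1*7/8) = [1/2, 7/8) <- contains code 6613/8192
  'a': [0/1 + 1/1*7/8, 0/1 + 1/1*1/1) = [7/8, 1/1)
  emit 'c', narrow to [1/2, 7/8)
Step 2: interval [1/2, 7/8), width = 7/8 - 1/2 = 3/8
  'd': [1/2 + 3/8*0/1, 1/2 + 3/8*1/2) = [1/2, 11/16)
  'c': [1/2 + 3/8*1/2, 1/2 + 3/8*7/8) = [11/16, 53/64) <- contains code 6613/8192
  'a': [1/2 + 3/8*7/8, 1/2 + 3/8*1/1) = [53/64, 7/8)
  emit 'c', narrow to [11/16, 53/64)
Step 3: interval [11/16, 53/64), width = 53/64 - 11/16 = 9/64
  'd': [11/16 + 9/64*0/1, 11/16 + 9/64*1/2) = [11/16, 97/128)
  'c': [11/16 + 9/64*1/2, 11/16 + 9/64*7/8) = [97/128, 415/512) <- contains code 6613/8192
  'a': [11/16 + 9/64*7/8, 11/16 + 9/64*1/1) = [415/512, 53/64)
  emit 'c', narrow to [97/128, 415/512)
Step 4: interval [97/128, 415/512), width = 415/512 - 97/128 = 27/512
  'd': [97/128 + 27/512*0/1, 97/128 + 27/512*1/2) = [97/128, 803/1024)
  'c': [97/128 + 27/512*1/2, 97/128 + 27/512*7/8) = [803/1024, 3293/4096)
  'a': [97/128 + 27/512*7/8, 97/128 + 27/512*1/1) = [3293/4096, 415/512) <- contains code 6613/8192
  emit 'a', narrow to [3293/4096, 415/512)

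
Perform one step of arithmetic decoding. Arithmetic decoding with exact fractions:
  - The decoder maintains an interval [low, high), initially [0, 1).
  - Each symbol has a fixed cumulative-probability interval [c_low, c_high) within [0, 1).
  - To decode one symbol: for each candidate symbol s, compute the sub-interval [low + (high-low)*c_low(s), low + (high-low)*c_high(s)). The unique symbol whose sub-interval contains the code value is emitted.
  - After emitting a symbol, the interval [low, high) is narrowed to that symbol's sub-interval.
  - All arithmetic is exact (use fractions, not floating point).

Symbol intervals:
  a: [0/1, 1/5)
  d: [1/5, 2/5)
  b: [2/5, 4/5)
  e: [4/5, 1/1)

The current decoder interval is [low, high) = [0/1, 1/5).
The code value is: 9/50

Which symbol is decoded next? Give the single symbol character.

Interval width = high − low = 1/5 − 0/1 = 1/5
Scaled code = (code − low) / width = (9/50 − 0/1) / 1/5 = 9/10
  a: [0/1, 1/5) 
  d: [1/5, 2/5) 
  b: [2/5, 4/5) 
  e: [4/5, 1/1) ← scaled code falls here ✓

Answer: e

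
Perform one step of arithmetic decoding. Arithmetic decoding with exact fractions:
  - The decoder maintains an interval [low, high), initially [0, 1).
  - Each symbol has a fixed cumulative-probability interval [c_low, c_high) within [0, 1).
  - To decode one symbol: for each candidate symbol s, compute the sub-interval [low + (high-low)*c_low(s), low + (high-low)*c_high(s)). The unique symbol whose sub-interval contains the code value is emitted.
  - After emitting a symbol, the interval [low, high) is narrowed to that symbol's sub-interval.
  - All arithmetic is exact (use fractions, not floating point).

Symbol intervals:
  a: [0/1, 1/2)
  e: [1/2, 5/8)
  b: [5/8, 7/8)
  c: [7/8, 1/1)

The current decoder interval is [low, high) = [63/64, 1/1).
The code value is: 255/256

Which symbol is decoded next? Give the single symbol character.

Interval width = high − low = 1/1 − 63/64 = 1/64
Scaled code = (code − low) / width = (255/256 − 63/64) / 1/64 = 3/4
  a: [0/1, 1/2) 
  e: [1/2, 5/8) 
  b: [5/8, 7/8) ← scaled code falls here ✓
  c: [7/8, 1/1) 

Answer: b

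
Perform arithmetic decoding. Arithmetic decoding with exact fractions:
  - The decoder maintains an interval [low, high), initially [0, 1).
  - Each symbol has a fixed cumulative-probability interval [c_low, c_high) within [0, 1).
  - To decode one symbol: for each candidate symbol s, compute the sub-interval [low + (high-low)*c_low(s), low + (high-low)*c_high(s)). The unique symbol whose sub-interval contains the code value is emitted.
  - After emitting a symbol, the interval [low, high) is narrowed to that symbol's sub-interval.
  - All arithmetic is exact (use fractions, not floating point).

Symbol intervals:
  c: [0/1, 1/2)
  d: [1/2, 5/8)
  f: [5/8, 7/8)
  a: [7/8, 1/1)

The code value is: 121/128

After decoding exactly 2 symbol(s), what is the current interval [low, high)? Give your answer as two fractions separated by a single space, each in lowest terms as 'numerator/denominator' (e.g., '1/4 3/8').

Answer: 15/16 61/64

Derivation:
Step 1: interval [0/1, 1/1), width = 1/1 - 0/1 = 1/1
  'c': [0/1 + 1/1*0/1, 0/1 + 1/1*1/2) = [0/1, 1/2)
  'd': [0/1 + 1/1*1/2, 0/1 + 1/1*5/8) = [1/2, 5/8)
  'f': [0/1 + 1/1*5/8, 0/1 + 1/1*7/8) = [5/8, 7/8)
  'a': [0/1 + 1/1*7/8, 0/1 + 1/1*1/1) = [7/8, 1/1) <- contains code 121/128
  emit 'a', narrow to [7/8, 1/1)
Step 2: interval [7/8, 1/1), width = 1/1 - 7/8 = 1/8
  'c': [7/8 + 1/8*0/1, 7/8 + 1/8*1/2) = [7/8, 15/16)
  'd': [7/8 + 1/8*1/2, 7/8 + 1/8*5/8) = [15/16, 61/64) <- contains code 121/128
  'f': [7/8 + 1/8*5/8, 7/8 + 1/8*7/8) = [61/64, 63/64)
  'a': [7/8 + 1/8*7/8, 7/8 + 1/8*1/1) = [63/64, 1/1)
  emit 'd', narrow to [15/16, 61/64)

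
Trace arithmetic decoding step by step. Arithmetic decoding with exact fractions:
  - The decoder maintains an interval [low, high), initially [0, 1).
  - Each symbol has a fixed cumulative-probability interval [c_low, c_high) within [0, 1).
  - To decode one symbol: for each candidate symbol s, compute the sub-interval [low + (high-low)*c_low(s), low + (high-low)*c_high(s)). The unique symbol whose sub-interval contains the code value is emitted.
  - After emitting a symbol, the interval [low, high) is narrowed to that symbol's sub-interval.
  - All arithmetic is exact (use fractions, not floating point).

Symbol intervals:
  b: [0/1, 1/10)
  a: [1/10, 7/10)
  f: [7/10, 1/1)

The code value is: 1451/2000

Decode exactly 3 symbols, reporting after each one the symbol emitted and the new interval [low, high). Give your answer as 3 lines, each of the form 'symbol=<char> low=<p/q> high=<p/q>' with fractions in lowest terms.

Answer: symbol=f low=7/10 high=1/1
symbol=b low=7/10 high=73/100
symbol=f low=721/1000 high=73/100

Derivation:
Step 1: interval [0/1, 1/1), width = 1/1 - 0/1 = 1/1
  'b': [0/1 + 1/1*0/1, 0/1 + 1/1*1/10) = [0/1, 1/10)
  'a': [0/1 + 1/1*1/10, 0/1 + 1/1*7/10) = [1/10, 7/10)
  'f': [0/1 + 1/1*7/10, 0/1 + 1/1*1/1) = [7/10, 1/1) <- contains code 1451/2000
  emit 'f', narrow to [7/10, 1/1)
Step 2: interval [7/10, 1/1), width = 1/1 - 7/10 = 3/10
  'b': [7/10 + 3/10*0/1, 7/10 + 3/10*1/10) = [7/10, 73/100) <- contains code 1451/2000
  'a': [7/10 + 3/10*1/10, 7/10 + 3/10*7/10) = [73/100, 91/100)
  'f': [7/10 + 3/10*7/10, 7/10 + 3/10*1/1) = [91/100, 1/1)
  emit 'b', narrow to [7/10, 73/100)
Step 3: interval [7/10, 73/100), width = 73/100 - 7/10 = 3/100
  'b': [7/10 + 3/100*0/1, 7/10 + 3/100*1/10) = [7/10, 703/1000)
  'a': [7/10 + 3/100*1/10, 7/10 + 3/100*7/10) = [703/1000, 721/1000)
  'f': [7/10 + 3/100*7/10, 7/10 + 3/100*1/1) = [721/1000, 73/100) <- contains code 1451/2000
  emit 'f', narrow to [721/1000, 73/100)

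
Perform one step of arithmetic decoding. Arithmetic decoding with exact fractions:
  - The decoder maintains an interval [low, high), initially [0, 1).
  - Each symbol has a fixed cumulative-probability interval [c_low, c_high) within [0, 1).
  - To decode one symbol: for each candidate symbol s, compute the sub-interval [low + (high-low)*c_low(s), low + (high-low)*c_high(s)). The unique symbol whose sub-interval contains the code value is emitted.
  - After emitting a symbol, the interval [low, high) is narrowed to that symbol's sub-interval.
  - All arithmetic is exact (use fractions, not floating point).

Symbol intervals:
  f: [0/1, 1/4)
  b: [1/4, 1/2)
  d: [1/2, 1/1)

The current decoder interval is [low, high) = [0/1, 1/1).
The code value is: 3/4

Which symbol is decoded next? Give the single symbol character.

Answer: d

Derivation:
Interval width = high − low = 1/1 − 0/1 = 1/1
Scaled code = (code − low) / width = (3/4 − 0/1) / 1/1 = 3/4
  f: [0/1, 1/4) 
  b: [1/4, 1/2) 
  d: [1/2, 1/1) ← scaled code falls here ✓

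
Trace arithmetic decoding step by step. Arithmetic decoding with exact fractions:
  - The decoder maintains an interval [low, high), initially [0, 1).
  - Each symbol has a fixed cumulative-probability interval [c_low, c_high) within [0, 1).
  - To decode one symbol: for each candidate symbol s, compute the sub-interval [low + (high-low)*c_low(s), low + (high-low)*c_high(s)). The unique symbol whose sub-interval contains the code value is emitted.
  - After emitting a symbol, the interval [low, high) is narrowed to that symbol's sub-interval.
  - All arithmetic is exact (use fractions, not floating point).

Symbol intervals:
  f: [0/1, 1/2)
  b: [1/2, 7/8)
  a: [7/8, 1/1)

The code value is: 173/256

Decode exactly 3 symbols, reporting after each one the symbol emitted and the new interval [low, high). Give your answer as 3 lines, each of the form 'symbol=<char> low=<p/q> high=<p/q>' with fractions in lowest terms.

Step 1: interval [0/1, 1/1), width = 1/1 - 0/1 = 1/1
  'f': [0/1 + 1/1*0/1, 0/1 + 1/1*1/2) = [0/1, 1/2)
  'b': [0/1 + 1/1*1/2, 0/1 + 1/1*7/8) = [1/2, 7/8) <- contains code 173/256
  'a': [0/1 + 1/1*7/8, 0/1 + 1/1*1/1) = [7/8, 1/1)
  emit 'b', narrow to [1/2, 7/8)
Step 2: interval [1/2, 7/8), width = 7/8 - 1/2 = 3/8
  'f': [1/2 + 3/8*0/1, 1/2 + 3/8*1/2) = [1/2, 11/16) <- contains code 173/256
  'b': [1/2 + 3/8*1/2, 1/2 + 3/8*7/8) = [11/16, 53/64)
  'a': [1/2 + 3/8*7/8, 1/2 + 3/8*1/1) = [53/64, 7/8)
  emit 'f', narrow to [1/2, 11/16)
Step 3: interval [1/2, 11/16), width = 11/16 - 1/2 = 3/16
  'f': [1/2 + 3/16*0/1, 1/2 + 3/16*1/2) = [1/2, 19/32)
  'b': [1/2 + 3/16*1/2, 1/2 + 3/16*7/8) = [19/32, 85/128)
  'a': [1/2 + 3/16*7/8, 1/2 + 3/16*1/1) = [85/128, 11/16) <- contains code 173/256
  emit 'a', narrow to [85/128, 11/16)

Answer: symbol=b low=1/2 high=7/8
symbol=f low=1/2 high=11/16
symbol=a low=85/128 high=11/16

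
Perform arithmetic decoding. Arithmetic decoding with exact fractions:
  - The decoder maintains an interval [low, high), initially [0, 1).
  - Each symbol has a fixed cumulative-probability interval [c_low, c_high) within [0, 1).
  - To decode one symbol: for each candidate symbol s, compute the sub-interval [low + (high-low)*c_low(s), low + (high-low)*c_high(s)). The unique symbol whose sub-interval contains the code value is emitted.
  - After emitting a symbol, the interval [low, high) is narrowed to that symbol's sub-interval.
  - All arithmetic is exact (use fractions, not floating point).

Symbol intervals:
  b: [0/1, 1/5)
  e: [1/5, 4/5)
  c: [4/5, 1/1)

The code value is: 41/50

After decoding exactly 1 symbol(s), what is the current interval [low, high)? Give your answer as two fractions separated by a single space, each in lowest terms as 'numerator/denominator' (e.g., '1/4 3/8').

Answer: 4/5 1/1

Derivation:
Step 1: interval [0/1, 1/1), width = 1/1 - 0/1 = 1/1
  'b': [0/1 + 1/1*0/1, 0/1 + 1/1*1/5) = [0/1, 1/5)
  'e': [0/1 + 1/1*1/5, 0/1 + 1/1*4/5) = [1/5, 4/5)
  'c': [0/1 + 1/1*4/5, 0/1 + 1/1*1/1) = [4/5, 1/1) <- contains code 41/50
  emit 'c', narrow to [4/5, 1/1)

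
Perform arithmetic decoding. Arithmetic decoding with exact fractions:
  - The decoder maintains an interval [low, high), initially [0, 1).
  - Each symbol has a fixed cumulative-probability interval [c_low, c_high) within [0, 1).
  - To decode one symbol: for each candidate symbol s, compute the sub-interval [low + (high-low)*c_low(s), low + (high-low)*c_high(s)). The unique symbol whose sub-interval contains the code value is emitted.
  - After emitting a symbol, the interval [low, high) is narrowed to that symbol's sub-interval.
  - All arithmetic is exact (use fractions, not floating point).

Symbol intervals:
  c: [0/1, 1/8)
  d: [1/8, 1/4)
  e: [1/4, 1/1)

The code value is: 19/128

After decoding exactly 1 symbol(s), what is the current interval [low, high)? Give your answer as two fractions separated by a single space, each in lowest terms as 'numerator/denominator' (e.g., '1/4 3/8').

Answer: 1/8 1/4

Derivation:
Step 1: interval [0/1, 1/1), width = 1/1 - 0/1 = 1/1
  'c': [0/1 + 1/1*0/1, 0/1 + 1/1*1/8) = [0/1, 1/8)
  'd': [0/1 + 1/1*1/8, 0/1 + 1/1*1/4) = [1/8, 1/4) <- contains code 19/128
  'e': [0/1 + 1/1*1/4, 0/1 + 1/1*1/1) = [1/4, 1/1)
  emit 'd', narrow to [1/8, 1/4)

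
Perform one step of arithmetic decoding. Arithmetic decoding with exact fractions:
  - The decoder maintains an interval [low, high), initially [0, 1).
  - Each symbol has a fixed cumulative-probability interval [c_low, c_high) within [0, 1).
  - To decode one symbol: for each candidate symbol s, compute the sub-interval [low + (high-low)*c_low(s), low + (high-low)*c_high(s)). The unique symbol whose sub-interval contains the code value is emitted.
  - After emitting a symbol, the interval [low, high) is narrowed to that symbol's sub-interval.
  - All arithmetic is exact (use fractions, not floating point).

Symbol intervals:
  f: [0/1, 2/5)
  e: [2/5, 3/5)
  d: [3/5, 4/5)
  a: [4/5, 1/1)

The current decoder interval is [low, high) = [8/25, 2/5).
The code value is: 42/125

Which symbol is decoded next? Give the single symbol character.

Answer: f

Derivation:
Interval width = high − low = 2/5 − 8/25 = 2/25
Scaled code = (code − low) / width = (42/125 − 8/25) / 2/25 = 1/5
  f: [0/1, 2/5) ← scaled code falls here ✓
  e: [2/5, 3/5) 
  d: [3/5, 4/5) 
  a: [4/5, 1/1) 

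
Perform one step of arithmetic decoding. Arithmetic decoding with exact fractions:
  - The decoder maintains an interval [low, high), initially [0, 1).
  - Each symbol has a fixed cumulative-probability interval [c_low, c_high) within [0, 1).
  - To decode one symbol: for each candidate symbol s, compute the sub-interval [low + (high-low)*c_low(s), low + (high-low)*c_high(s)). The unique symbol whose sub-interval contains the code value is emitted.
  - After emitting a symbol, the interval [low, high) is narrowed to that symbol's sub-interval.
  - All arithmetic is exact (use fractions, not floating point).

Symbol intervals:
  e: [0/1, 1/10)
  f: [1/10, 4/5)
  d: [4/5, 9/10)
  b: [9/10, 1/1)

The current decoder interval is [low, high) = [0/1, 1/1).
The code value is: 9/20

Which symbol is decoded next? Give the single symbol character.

Answer: f

Derivation:
Interval width = high − low = 1/1 − 0/1 = 1/1
Scaled code = (code − low) / width = (9/20 − 0/1) / 1/1 = 9/20
  e: [0/1, 1/10) 
  f: [1/10, 4/5) ← scaled code falls here ✓
  d: [4/5, 9/10) 
  b: [9/10, 1/1) 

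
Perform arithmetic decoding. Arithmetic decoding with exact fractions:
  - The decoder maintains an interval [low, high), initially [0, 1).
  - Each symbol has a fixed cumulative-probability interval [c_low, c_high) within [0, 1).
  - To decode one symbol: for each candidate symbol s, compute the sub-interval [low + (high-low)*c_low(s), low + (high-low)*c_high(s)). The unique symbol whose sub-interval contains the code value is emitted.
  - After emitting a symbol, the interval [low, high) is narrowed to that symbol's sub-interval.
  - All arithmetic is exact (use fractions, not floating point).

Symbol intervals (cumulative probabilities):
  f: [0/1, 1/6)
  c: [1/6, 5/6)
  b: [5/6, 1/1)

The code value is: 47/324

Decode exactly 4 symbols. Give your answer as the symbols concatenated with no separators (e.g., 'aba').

Step 1: interval [0/1, 1/1), width = 1/1 - 0/1 = 1/1
  'f': [0/1 + 1/1*0/1, 0/1 + 1/1*1/6) = [0/1, 1/6) <- contains code 47/324
  'c': [0/1 + 1/1*1/6, 0/1 + 1/1*5/6) = [1/6, 5/6)
  'b': [0/1 + 1/1*5/6, 0/1 + 1/1*1/1) = [5/6, 1/1)
  emit 'f', narrow to [0/1, 1/6)
Step 2: interval [0/1, 1/6), width = 1/6 - 0/1 = 1/6
  'f': [0/1 + 1/6*0/1, 0/1 + 1/6*1/6) = [0/1, 1/36)
  'c': [0/1 + 1/6*1/6, 0/1 + 1/6*5/6) = [1/36, 5/36)
  'b': [0/1 + 1/6*5/6, 0/1 + 1/6*1/1) = [5/36, 1/6) <- contains code 47/324
  emit 'b', narrow to [5/36, 1/6)
Step 3: interval [5/36, 1/6), width = 1/6 - 5/36 = 1/36
  'f': [5/36 + 1/36*0/1, 5/36 + 1/36*1/6) = [5/36, 31/216)
  'c': [5/36 + 1/36*1/6, 5/36 + 1/36*5/6) = [31/216, 35/216) <- contains code 47/324
  'b': [5/36 + 1/36*5/6, 5/36 + 1/36*1/1) = [35/216, 1/6)
  emit 'c', narrow to [31/216, 35/216)
Step 4: interval [31/216, 35/216), width = 35/216 - 31/216 = 1/54
  'f': [31/216 + 1/54*0/1, 31/216 + 1/54*1/6) = [31/216, 95/648) <- contains code 47/324
  'c': [31/216 + 1/54*1/6, 31/216 + 1/54*5/6) = [95/648, 103/648)
  'b': [31/216 + 1/54*5/6, 31/216 + 1/54*1/1) = [103/648, 35/216)
  emit 'f', narrow to [31/216, 95/648)

Answer: fbcf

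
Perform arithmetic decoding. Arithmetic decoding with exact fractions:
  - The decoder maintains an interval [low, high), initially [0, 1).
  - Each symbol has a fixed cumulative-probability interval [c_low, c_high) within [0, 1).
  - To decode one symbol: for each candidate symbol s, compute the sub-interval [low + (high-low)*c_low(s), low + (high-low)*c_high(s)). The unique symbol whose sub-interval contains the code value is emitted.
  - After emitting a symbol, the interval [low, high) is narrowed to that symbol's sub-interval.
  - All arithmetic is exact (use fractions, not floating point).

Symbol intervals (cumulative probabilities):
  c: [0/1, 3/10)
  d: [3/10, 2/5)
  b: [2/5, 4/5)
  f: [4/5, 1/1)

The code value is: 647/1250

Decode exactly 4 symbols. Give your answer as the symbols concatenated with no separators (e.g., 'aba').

Answer: bcff

Derivation:
Step 1: interval [0/1, 1/1), width = 1/1 - 0/1 = 1/1
  'c': [0/1 + 1/1*0/1, 0/1 + 1/1*3/10) = [0/1, 3/10)
  'd': [0/1 + 1/1*3/10, 0/1 + 1/1*2/5) = [3/10, 2/5)
  'b': [0/1 + 1/1*2/5, 0/1 + 1/1*4/5) = [2/5, 4/5) <- contains code 647/1250
  'f': [0/1 + 1/1*4/5, 0/1 + 1/1*1/1) = [4/5, 1/1)
  emit 'b', narrow to [2/5, 4/5)
Step 2: interval [2/5, 4/5), width = 4/5 - 2/5 = 2/5
  'c': [2/5 + 2/5*0/1, 2/5 + 2/5*3/10) = [2/5, 13/25) <- contains code 647/1250
  'd': [2/5 + 2/5*3/10, 2/5 + 2/5*2/5) = [13/25, 14/25)
  'b': [2/5 + 2/5*2/5, 2/5 + 2/5*4/5) = [14/25, 18/25)
  'f': [2/5 + 2/5*4/5, 2/5 + 2/5*1/1) = [18/25, 4/5)
  emit 'c', narrow to [2/5, 13/25)
Step 3: interval [2/5, 13/25), width = 13/25 - 2/5 = 3/25
  'c': [2/5 + 3/25*0/1, 2/5 + 3/25*3/10) = [2/5, 109/250)
  'd': [2/5 + 3/25*3/10, 2/5 + 3/25*2/5) = [109/250, 56/125)
  'b': [2/5 + 3/25*2/5, 2/5 + 3/25*4/5) = [56/125, 62/125)
  'f': [2/5 + 3/25*4/5, 2/5 + 3/25*1/1) = [62/125, 13/25) <- contains code 647/1250
  emit 'f', narrow to [62/125, 13/25)
Step 4: interval [62/125, 13/25), width = 13/25 - 62/125 = 3/125
  'c': [62/125 + 3/125*0/1, 62/125 + 3/125*3/10) = [62/125, 629/1250)
  'd': [62/125 + 3/125*3/10, 62/125 + 3/125*2/5) = [629/1250, 316/625)
  'b': [62/125 + 3/125*2/5, 62/125 + 3/125*4/5) = [316/625, 322/625)
  'f': [62/125 + 3/125*4/5, 62/125 + 3/125*1/1) = [322/625, 13/25) <- contains code 647/1250
  emit 'f', narrow to [322/625, 13/25)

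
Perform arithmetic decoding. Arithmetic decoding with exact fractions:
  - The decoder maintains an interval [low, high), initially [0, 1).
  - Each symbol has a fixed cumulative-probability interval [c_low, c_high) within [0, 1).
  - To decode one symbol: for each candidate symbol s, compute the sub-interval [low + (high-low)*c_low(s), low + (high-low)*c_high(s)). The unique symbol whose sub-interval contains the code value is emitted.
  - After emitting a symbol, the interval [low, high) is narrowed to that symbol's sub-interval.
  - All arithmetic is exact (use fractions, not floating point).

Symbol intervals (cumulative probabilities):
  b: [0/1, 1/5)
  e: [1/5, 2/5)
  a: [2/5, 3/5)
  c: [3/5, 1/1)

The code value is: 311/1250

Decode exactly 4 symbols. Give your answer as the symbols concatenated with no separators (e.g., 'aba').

Step 1: interval [0/1, 1/1), width = 1/1 - 0/1 = 1/1
  'b': [0/1 + 1/1*0/1, 0/1 + 1/1*1/5) = [0/1, 1/5)
  'e': [0/1 + 1/1*1/5, 0/1 + 1/1*2/5) = [1/5, 2/5) <- contains code 311/1250
  'a': [0/1 + 1/1*2/5, 0/1 + 1/1*3/5) = [2/5, 3/5)
  'c': [0/1 + 1/1*3/5, 0/1 + 1/1*1/1) = [3/5, 1/1)
  emit 'e', narrow to [1/5, 2/5)
Step 2: interval [1/5, 2/5), width = 2/5 - 1/5 = 1/5
  'b': [1/5 + 1/5*0/1, 1/5 + 1/5*1/5) = [1/5, 6/25)
  'e': [1/5 + 1/5*1/5, 1/5 + 1/5*2/5) = [6/25, 7/25) <- contains code 311/1250
  'a': [1/5 + 1/5*2/5, 1/5 + 1/5*3/5) = [7/25, 8/25)
  'c': [1/5 + 1/5*3/5, 1/5 + 1/5*1/1) = [8/25, 2/5)
  emit 'e', narrow to [6/25, 7/25)
Step 3: interval [6/25, 7/25), width = 7/25 - 6/25 = 1/25
  'b': [6/25 + 1/25*0/1, 6/25 + 1/25*1/5) = [6/25, 31/125)
  'e': [6/25 + 1/25*1/5, 6/25 + 1/25*2/5) = [31/125, 32/125) <- contains code 311/1250
  'a': [6/25 + 1/25*2/5, 6/25 + 1/25*3/5) = [32/125, 33/125)
  'c': [6/25 + 1/25*3/5, 6/25 + 1/25*1/1) = [33/125, 7/25)
  emit 'e', narrow to [31/125, 32/125)
Step 4: interval [31/125, 32/125), width = 32/125 - 31/125 = 1/125
  'b': [31/125 + 1/125*0/1, 31/125 + 1/125*1/5) = [31/125, 156/625) <- contains code 311/1250
  'e': [31/125 + 1/125*1/5, 31/125 + 1/125*2/5) = [156/625, 157/625)
  'a': [31/125 + 1/125*2/5, 31/125 + 1/125*3/5) = [157/625, 158/625)
  'c': [31/125 + 1/125*3/5, 31/125 + 1/125*1/1) = [158/625, 32/125)
  emit 'b', narrow to [31/125, 156/625)

Answer: eeeb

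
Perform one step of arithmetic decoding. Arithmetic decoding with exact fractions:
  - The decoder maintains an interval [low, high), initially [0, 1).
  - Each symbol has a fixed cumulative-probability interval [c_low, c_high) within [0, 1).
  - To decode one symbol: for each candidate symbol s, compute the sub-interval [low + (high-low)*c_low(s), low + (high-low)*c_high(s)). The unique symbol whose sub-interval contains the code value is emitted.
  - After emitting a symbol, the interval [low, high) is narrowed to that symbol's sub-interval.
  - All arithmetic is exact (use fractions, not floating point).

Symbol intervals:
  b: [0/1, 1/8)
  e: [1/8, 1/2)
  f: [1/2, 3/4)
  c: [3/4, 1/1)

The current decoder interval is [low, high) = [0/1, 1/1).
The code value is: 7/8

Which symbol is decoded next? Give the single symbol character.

Answer: c

Derivation:
Interval width = high − low = 1/1 − 0/1 = 1/1
Scaled code = (code − low) / width = (7/8 − 0/1) / 1/1 = 7/8
  b: [0/1, 1/8) 
  e: [1/8, 1/2) 
  f: [1/2, 3/4) 
  c: [3/4, 1/1) ← scaled code falls here ✓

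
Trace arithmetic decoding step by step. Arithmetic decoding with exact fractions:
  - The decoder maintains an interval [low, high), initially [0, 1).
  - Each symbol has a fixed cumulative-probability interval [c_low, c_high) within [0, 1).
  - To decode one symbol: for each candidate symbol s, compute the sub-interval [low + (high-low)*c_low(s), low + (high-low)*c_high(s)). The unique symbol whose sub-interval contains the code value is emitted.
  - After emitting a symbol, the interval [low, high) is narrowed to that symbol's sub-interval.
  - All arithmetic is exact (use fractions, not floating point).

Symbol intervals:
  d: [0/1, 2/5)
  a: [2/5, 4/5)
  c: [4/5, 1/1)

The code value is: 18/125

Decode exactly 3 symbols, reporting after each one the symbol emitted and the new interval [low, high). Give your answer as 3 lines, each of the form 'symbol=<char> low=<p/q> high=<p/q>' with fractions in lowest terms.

Answer: symbol=d low=0/1 high=2/5
symbol=d low=0/1 high=4/25
symbol=c low=16/125 high=4/25

Derivation:
Step 1: interval [0/1, 1/1), width = 1/1 - 0/1 = 1/1
  'd': [0/1 + 1/1*0/1, 0/1 + 1/1*2/5) = [0/1, 2/5) <- contains code 18/125
  'a': [0/1 + 1/1*2/5, 0/1 + 1/1*4/5) = [2/5, 4/5)
  'c': [0/1 + 1/1*4/5, 0/1 + 1/1*1/1) = [4/5, 1/1)
  emit 'd', narrow to [0/1, 2/5)
Step 2: interval [0/1, 2/5), width = 2/5 - 0/1 = 2/5
  'd': [0/1 + 2/5*0/1, 0/1 + 2/5*2/5) = [0/1, 4/25) <- contains code 18/125
  'a': [0/1 + 2/5*2/5, 0/1 + 2/5*4/5) = [4/25, 8/25)
  'c': [0/1 + 2/5*4/5, 0/1 + 2/5*1/1) = [8/25, 2/5)
  emit 'd', narrow to [0/1, 4/25)
Step 3: interval [0/1, 4/25), width = 4/25 - 0/1 = 4/25
  'd': [0/1 + 4/25*0/1, 0/1 + 4/25*2/5) = [0/1, 8/125)
  'a': [0/1 + 4/25*2/5, 0/1 + 4/25*4/5) = [8/125, 16/125)
  'c': [0/1 + 4/25*4/5, 0/1 + 4/25*1/1) = [16/125, 4/25) <- contains code 18/125
  emit 'c', narrow to [16/125, 4/25)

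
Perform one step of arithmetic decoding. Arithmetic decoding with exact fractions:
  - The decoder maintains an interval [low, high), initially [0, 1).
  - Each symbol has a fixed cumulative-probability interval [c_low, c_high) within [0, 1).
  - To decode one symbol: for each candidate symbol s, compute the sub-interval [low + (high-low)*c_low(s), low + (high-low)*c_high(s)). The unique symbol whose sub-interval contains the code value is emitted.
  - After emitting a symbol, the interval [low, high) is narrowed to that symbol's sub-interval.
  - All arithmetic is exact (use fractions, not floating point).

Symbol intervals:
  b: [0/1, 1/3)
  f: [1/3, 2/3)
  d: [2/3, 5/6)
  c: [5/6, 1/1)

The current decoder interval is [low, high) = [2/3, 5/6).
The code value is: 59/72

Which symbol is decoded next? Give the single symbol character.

Interval width = high − low = 5/6 − 2/3 = 1/6
Scaled code = (code − low) / width = (59/72 − 2/3) / 1/6 = 11/12
  b: [0/1, 1/3) 
  f: [1/3, 2/3) 
  d: [2/3, 5/6) 
  c: [5/6, 1/1) ← scaled code falls here ✓

Answer: c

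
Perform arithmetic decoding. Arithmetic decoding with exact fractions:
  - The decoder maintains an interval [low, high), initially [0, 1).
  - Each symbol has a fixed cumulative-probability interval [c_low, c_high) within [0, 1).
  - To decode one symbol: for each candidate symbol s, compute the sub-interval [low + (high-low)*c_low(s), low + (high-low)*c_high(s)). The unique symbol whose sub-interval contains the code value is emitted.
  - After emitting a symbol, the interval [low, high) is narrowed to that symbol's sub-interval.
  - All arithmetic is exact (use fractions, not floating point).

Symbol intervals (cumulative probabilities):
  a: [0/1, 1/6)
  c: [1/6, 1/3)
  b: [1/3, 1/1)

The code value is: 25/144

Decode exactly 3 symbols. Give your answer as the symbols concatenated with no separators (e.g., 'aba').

Answer: cac

Derivation:
Step 1: interval [0/1, 1/1), width = 1/1 - 0/1 = 1/1
  'a': [0/1 + 1/1*0/1, 0/1 + 1/1*1/6) = [0/1, 1/6)
  'c': [0/1 + 1/1*1/6, 0/1 + 1/1*1/3) = [1/6, 1/3) <- contains code 25/144
  'b': [0/1 + 1/1*1/3, 0/1 + 1/1*1/1) = [1/3, 1/1)
  emit 'c', narrow to [1/6, 1/3)
Step 2: interval [1/6, 1/3), width = 1/3 - 1/6 = 1/6
  'a': [1/6 + 1/6*0/1, 1/6 + 1/6*1/6) = [1/6, 7/36) <- contains code 25/144
  'c': [1/6 + 1/6*1/6, 1/6 + 1/6*1/3) = [7/36, 2/9)
  'b': [1/6 + 1/6*1/3, 1/6 + 1/6*1/1) = [2/9, 1/3)
  emit 'a', narrow to [1/6, 7/36)
Step 3: interval [1/6, 7/36), width = 7/36 - 1/6 = 1/36
  'a': [1/6 + 1/36*0/1, 1/6 + 1/36*1/6) = [1/6, 37/216)
  'c': [1/6 + 1/36*1/6, 1/6 + 1/36*1/3) = [37/216, 19/108) <- contains code 25/144
  'b': [1/6 + 1/36*1/3, 1/6 + 1/36*1/1) = [19/108, 7/36)
  emit 'c', narrow to [37/216, 19/108)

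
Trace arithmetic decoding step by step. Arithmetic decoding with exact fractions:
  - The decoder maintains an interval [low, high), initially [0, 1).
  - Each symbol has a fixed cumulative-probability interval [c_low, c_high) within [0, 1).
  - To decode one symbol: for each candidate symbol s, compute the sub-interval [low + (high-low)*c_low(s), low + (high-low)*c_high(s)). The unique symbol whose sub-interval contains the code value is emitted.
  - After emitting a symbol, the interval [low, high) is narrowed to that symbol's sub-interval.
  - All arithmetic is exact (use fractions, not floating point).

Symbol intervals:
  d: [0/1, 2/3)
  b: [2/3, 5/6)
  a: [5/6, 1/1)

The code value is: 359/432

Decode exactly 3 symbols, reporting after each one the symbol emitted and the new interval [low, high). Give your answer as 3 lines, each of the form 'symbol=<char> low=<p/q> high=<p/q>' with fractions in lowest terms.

Step 1: interval [0/1, 1/1), width = 1/1 - 0/1 = 1/1
  'd': [0/1 + 1/1*0/1, 0/1 + 1/1*2/3) = [0/1, 2/3)
  'b': [0/1 + 1/1*2/3, 0/1 + 1/1*5/6) = [2/3, 5/6) <- contains code 359/432
  'a': [0/1 + 1/1*5/6, 0/1 + 1/1*1/1) = [5/6, 1/1)
  emit 'b', narrow to [2/3, 5/6)
Step 2: interval [2/3, 5/6), width = 5/6 - 2/3 = 1/6
  'd': [2/3 + 1/6*0/1, 2/3 + 1/6*2/3) = [2/3, 7/9)
  'b': [2/3 + 1/6*2/3, 2/3 + 1/6*5/6) = [7/9, 29/36)
  'a': [2/3 + 1/6*5/6, 2/3 + 1/6*1/1) = [29/36, 5/6) <- contains code 359/432
  emit 'a', narrow to [29/36, 5/6)
Step 3: interval [29/36, 5/6), width = 5/6 - 29/36 = 1/36
  'd': [29/36 + 1/36*0/1, 29/36 + 1/36*2/3) = [29/36, 89/108)
  'b': [29/36 + 1/36*2/3, 29/36 + 1/36*5/6) = [89/108, 179/216)
  'a': [29/36 + 1/36*5/6, 29/36 + 1/36*1/1) = [179/216, 5/6) <- contains code 359/432
  emit 'a', narrow to [179/216, 5/6)

Answer: symbol=b low=2/3 high=5/6
symbol=a low=29/36 high=5/6
symbol=a low=179/216 high=5/6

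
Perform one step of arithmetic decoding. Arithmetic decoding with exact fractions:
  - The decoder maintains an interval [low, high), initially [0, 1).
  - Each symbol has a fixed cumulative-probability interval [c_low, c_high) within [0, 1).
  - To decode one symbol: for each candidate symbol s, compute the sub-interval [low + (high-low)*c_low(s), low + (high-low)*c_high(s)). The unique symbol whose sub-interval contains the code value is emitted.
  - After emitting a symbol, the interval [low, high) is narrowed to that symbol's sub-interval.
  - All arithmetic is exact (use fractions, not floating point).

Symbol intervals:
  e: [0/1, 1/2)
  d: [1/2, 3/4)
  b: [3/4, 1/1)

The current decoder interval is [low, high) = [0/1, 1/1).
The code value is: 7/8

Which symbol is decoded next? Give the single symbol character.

Interval width = high − low = 1/1 − 0/1 = 1/1
Scaled code = (code − low) / width = (7/8 − 0/1) / 1/1 = 7/8
  e: [0/1, 1/2) 
  d: [1/2, 3/4) 
  b: [3/4, 1/1) ← scaled code falls here ✓

Answer: b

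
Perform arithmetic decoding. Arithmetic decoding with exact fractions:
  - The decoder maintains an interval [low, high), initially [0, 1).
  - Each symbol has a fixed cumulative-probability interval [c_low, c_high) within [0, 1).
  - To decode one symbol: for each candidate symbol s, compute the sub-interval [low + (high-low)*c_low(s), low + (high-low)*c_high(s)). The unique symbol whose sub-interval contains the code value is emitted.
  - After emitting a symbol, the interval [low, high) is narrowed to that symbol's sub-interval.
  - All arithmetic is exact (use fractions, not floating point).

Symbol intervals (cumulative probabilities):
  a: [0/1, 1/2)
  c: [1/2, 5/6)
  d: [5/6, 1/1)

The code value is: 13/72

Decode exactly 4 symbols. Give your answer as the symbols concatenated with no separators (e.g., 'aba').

Step 1: interval [0/1, 1/1), width = 1/1 - 0/1 = 1/1
  'a': [0/1 + 1/1*0/1, 0/1 + 1/1*1/2) = [0/1, 1/2) <- contains code 13/72
  'c': [0/1 + 1/1*1/2, 0/1 + 1/1*5/6) = [1/2, 5/6)
  'd': [0/1 + 1/1*5/6, 0/1 + 1/1*1/1) = [5/6, 1/1)
  emit 'a', narrow to [0/1, 1/2)
Step 2: interval [0/1, 1/2), width = 1/2 - 0/1 = 1/2
  'a': [0/1 + 1/2*0/1, 0/1 + 1/2*1/2) = [0/1, 1/4) <- contains code 13/72
  'c': [0/1 + 1/2*1/2, 0/1 + 1/2*5/6) = [1/4, 5/12)
  'd': [0/1 + 1/2*5/6, 0/1 + 1/2*1/1) = [5/12, 1/2)
  emit 'a', narrow to [0/1, 1/4)
Step 3: interval [0/1, 1/4), width = 1/4 - 0/1 = 1/4
  'a': [0/1 + 1/4*0/1, 0/1 + 1/4*1/2) = [0/1, 1/8)
  'c': [0/1 + 1/4*1/2, 0/1 + 1/4*5/6) = [1/8, 5/24) <- contains code 13/72
  'd': [0/1 + 1/4*5/6, 0/1 + 1/4*1/1) = [5/24, 1/4)
  emit 'c', narrow to [1/8, 5/24)
Step 4: interval [1/8, 5/24), width = 5/24 - 1/8 = 1/12
  'a': [1/8 + 1/12*0/1, 1/8 + 1/12*1/2) = [1/8, 1/6)
  'c': [1/8 + 1/12*1/2, 1/8 + 1/12*5/6) = [1/6, 7/36) <- contains code 13/72
  'd': [1/8 + 1/12*5/6, 1/8 + 1/12*1/1) = [7/36, 5/24)
  emit 'c', narrow to [1/6, 7/36)

Answer: aacc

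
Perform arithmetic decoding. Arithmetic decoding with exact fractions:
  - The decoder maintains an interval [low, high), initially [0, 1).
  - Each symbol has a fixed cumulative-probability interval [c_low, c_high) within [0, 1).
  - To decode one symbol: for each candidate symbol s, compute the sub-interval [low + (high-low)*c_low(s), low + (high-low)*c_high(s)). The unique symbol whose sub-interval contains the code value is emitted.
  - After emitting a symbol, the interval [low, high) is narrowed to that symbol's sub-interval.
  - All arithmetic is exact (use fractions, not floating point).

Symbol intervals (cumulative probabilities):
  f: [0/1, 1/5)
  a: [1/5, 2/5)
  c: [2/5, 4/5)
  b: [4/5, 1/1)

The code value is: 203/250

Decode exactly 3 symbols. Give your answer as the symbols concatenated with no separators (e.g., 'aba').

Step 1: interval [0/1, 1/1), width = 1/1 - 0/1 = 1/1
  'f': [0/1 + 1/1*0/1, 0/1 + 1/1*1/5) = [0/1, 1/5)
  'a': [0/1 + 1/1*1/5, 0/1 + 1/1*2/5) = [1/5, 2/5)
  'c': [0/1 + 1/1*2/5, 0/1 + 1/1*4/5) = [2/5, 4/5)
  'b': [0/1 + 1/1*4/5, 0/1 + 1/1*1/1) = [4/5, 1/1) <- contains code 203/250
  emit 'b', narrow to [4/5, 1/1)
Step 2: interval [4/5, 1/1), width = 1/1 - 4/5 = 1/5
  'f': [4/5 + 1/5*0/1, 4/5 + 1/5*1/5) = [4/5, 21/25) <- contains code 203/250
  'a': [4/5 + 1/5*1/5, 4/5 + 1/5*2/5) = [21/25, 22/25)
  'c': [4/5 + 1/5*2/5, 4/5 + 1/5*4/5) = [22/25, 24/25)
  'b': [4/5 + 1/5*4/5, 4/5 + 1/5*1/1) = [24/25, 1/1)
  emit 'f', narrow to [4/5, 21/25)
Step 3: interval [4/5, 21/25), width = 21/25 - 4/5 = 1/25
  'f': [4/5 + 1/25*0/1, 4/5 + 1/25*1/5) = [4/5, 101/125)
  'a': [4/5 + 1/25*1/5, 4/5 + 1/25*2/5) = [101/125, 102/125) <- contains code 203/250
  'c': [4/5 + 1/25*2/5, 4/5 + 1/25*4/5) = [102/125, 104/125)
  'b': [4/5 + 1/25*4/5, 4/5 + 1/25*1/1) = [104/125, 21/25)
  emit 'a', narrow to [101/125, 102/125)

Answer: bfa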